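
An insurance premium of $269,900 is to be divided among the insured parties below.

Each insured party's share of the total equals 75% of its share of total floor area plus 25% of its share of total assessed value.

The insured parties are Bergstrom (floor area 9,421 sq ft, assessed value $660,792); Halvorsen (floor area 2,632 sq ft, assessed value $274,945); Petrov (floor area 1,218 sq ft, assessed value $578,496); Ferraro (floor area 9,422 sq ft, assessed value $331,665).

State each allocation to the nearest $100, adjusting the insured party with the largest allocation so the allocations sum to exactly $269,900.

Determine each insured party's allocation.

Floor area total 22,693; assessed value total 1,845,898.
Composite weights (75% floor area + 25% assessed value): Bergstrom 0.4009; Halvorsen 0.1242; Petrov 0.1186; Ferraro 0.3563.
Proportional shares: Bergstrom 108,191.35; Halvorsen 33,528.19; Petrov 32,011.10; Ferraro 96,169.36.
After rounding ($100): Bergstrom $108,200; Halvorsen $33,500; Petrov $32,000; Ferraro $96,200. Sum = $269,900.
Sum already equals the total — no adjustment.

Bergstrom: $108,200; Halvorsen: $33,500; Petrov: $32,000; Ferraro: $96,200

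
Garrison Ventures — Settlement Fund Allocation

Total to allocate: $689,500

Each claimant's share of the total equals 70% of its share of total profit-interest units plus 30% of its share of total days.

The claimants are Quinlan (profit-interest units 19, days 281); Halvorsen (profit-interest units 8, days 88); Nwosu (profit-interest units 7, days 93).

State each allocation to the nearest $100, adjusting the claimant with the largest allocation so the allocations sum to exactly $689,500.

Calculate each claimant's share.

Quinlan: $395,500 · Halvorsen: $153,000 · Nwosu: $141,000

Totals — profit-interest units 34, days 462.
Blended shares (70% profit-interest units + 30% days): Quinlan 0.5736; Halvorsen 0.2218; Nwosu 0.2045.
Unrounded shares: Quinlan 395,527.54; Halvorsen 152,964.71; Nwosu 141,007.75.
At nearest $100: Quinlan $395,500; Halvorsen $153,000; Nwosu $141,000. Sum = $689,500.
Rounded total matches; no reconciliation needed.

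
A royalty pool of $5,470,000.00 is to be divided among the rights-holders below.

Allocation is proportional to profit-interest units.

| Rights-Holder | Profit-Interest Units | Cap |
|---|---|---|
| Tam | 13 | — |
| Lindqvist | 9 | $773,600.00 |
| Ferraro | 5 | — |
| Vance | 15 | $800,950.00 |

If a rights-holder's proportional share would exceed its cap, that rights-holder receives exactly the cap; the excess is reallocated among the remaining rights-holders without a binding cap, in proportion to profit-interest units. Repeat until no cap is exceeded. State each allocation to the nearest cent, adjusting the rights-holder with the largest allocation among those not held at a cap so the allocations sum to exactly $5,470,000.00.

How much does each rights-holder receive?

Total profit-interest units = 42.
Unconstrained shares: Tam 1,693,095.2381; Lindqvist 1,172,142.8571; Ferraro 651,190.4762; Vance 1,953,571.4286.
Held at cap: Lindqvist ($773,600.00), Vance ($800,950.00); residual $3,895,450.00 reallocated over remaining profit-interest units 18.
Redistributed shares: Tam 2,813,380.5556 → $2,813,380.56; Ferraro 1,082,069.4444 → $1,082,069.44.

Tam: $2,813,380.56; Lindqvist: $773,600.00; Ferraro: $1,082,069.44; Vance: $800,950.00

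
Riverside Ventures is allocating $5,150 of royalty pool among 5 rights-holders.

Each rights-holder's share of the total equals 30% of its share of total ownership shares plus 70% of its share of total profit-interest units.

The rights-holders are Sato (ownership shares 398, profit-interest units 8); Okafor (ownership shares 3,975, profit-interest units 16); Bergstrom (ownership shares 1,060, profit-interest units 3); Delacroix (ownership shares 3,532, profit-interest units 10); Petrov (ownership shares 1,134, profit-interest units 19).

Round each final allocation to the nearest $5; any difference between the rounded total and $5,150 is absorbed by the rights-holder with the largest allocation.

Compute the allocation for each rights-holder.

Sato: $575; Okafor: $1,640; Bergstrom: $355; Delacroix: $1,185; Petrov: $1,395

Ownership shares total 10,099; profit-interest units total 56.
Combined weights (30% ownership shares + 70% profit-interest units): Sato 0.1118; Okafor 0.3181; Bergstrom 0.0690; Delacroix 0.2299; Petrov 0.2712.
Raw shares: Sato 575.89; Okafor 1,638.12; Bergstrom 355.29; Delacroix 1,184.09; Petrov 1,396.61.
After rounding ($5): Sato $575; Okafor $1,640; Bergstrom $355; Delacroix $1,185; Petrov $1,395. Sum = $5,150.
No rounding difference to absorb.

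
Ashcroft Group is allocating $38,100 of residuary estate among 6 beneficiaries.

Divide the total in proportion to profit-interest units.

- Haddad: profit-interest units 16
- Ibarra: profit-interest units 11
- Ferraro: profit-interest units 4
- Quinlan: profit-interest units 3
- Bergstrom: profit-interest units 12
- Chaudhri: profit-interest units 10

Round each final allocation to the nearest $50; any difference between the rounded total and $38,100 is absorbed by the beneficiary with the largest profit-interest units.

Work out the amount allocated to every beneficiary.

Haddad: $10,900 · Ibarra: $7,500 · Ferraro: $2,700 · Quinlan: $2,050 · Bergstrom: $8,150 · Chaudhri: $6,800

Total profit-interest units = 16 + 11 + 4 + 3 + 12 + 10 = 56.
Unrounded shares: Haddad 10,885.71; Ibarra 7,483.93; Ferraro 2,721.43; Quinlan 2,041.07; Bergstrom 8,164.29; Chaudhri 6,803.57.
Rounded to nearest $50: Haddad $10,900; Ibarra $7,500; Ferraro $2,700; Quinlan $2,050; Bergstrom $8,150; Chaudhri $6,800. Sum = $38,100.
No rounding difference to absorb.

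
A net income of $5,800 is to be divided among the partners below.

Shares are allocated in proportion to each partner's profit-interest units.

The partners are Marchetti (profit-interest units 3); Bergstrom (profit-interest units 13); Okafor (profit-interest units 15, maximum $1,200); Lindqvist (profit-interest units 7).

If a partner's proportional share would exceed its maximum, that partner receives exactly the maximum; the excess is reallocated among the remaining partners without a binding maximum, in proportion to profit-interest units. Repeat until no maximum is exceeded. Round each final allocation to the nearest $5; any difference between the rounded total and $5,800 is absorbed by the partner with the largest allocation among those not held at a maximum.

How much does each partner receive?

Sum of profit-interest units: 38.
Unconstrained shares: Marchetti 457.89; Bergstrom 1,984.21; Okafor 2,289.47; Lindqvist 1,068.42.
Held at cap: Okafor ($1,200); residual $4,600 reallocated over remaining profit-interest units 23.
Redistributed shares: Marchetti 600.00 → $600; Bergstrom 2,600.00 → $2,600; Lindqvist 1,400.00 → $1,400.

Marchetti: $600 · Bergstrom: $2,600 · Okafor: $1,200 · Lindqvist: $1,400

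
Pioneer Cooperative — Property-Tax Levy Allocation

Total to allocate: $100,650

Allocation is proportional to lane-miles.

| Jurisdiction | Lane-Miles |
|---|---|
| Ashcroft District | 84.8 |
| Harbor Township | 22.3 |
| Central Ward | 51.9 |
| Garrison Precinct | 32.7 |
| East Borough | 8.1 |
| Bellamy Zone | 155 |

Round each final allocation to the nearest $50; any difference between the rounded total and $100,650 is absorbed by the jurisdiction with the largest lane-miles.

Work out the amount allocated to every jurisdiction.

Combined lane-miles = 84.8 + 22.3 + 51.9 + 32.7 + 8.1 + 155 = 354.8.
Proportional shares: Ashcroft District 24,056.14; Harbor Township 6,326.09; Central Ward 14,723.04; Garrison Precinct 9,276.37; East Borough 2,297.82; Bellamy Zone 43,970.55.
After rounding ($50): Ashcroft District $24,050; Harbor Township $6,350; Central Ward $14,700; Garrison Precinct $9,300; East Borough $2,300; Bellamy Zone $43,950. Sum = $100,650.
No rounding difference to absorb.

Ashcroft District: $24,050; Harbor Township: $6,350; Central Ward: $14,700; Garrison Precinct: $9,300; East Borough: $2,300; Bellamy Zone: $43,950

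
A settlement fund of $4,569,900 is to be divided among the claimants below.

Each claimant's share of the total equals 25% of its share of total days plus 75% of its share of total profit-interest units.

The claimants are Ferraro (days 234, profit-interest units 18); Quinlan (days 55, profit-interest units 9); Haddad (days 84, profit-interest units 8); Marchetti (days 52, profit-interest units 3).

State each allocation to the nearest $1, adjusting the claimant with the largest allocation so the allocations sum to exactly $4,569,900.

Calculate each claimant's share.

Ferraro: $2,252,551 · Quinlan: $959,608 · Haddad: $947,370 · Marchetti: $410,371

Totals — days 425, profit-interest units 38.
Combined weights (25% days + 75% profit-interest units): Ferraro 0.4929; Quinlan 0.2100; Haddad 0.2073; Marchetti 0.0898.
Unrounded shares: Ferraro 2,252,550.40; Quinlan 959,608.26; Haddad 947,369.98; Marchetti 410,371.36.
At nearest $1: Ferraro $2,252,550; Quinlan $959,608; Haddad $947,370; Marchetti $410,371. Sum = $4,569,899.
Difference $4,569,900 − $4,569,899 = +$1 applied to largest allocation (Ferraro): Ferraro becomes $2,252,551.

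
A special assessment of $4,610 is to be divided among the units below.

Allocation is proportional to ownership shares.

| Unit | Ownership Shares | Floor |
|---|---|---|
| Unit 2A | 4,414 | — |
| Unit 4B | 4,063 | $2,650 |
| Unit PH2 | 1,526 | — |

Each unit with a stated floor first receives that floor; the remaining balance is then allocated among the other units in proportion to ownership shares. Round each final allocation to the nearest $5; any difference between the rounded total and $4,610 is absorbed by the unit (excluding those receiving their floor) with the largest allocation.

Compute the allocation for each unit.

Guaranteed amounts: Unit 4B $2,650. Remaining pool $1,960.
Remaining pool split over remaining ownership shares 5,940: Unit 2A 1,456.47 → $1,455; Unit PH2 503.53 → $505.

Unit 2A: $1,455 · Unit 4B: $2,650 · Unit PH2: $505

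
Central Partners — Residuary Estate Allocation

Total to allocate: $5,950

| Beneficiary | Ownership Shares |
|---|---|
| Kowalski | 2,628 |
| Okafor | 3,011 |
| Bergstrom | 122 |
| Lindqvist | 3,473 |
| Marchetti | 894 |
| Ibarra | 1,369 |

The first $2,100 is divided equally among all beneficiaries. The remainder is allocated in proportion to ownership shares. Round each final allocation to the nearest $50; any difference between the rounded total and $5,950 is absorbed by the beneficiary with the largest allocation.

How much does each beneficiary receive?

Kowalski: $1,250; Okafor: $1,350; Bergstrom: $400; Lindqvist: $1,500; Marchetti: $650; Ibarra: $800

$2,100 shared equally gives $350 per beneficiary.
Remainder $3,850 by ownership shares (total 11,497): Kowalski 880.04 → $900; Okafor 1,008.29 → $1,000; Bergstrom 40.85 → $50; Lindqvist 1,163.00 → $1,150; Marchetti 299.37 → $300; Ibarra 458.44 → $450.
Totals: Kowalski $350 + $900 = $1,250; Okafor $350 + $1,000 = $1,350; Bergstrom $350 + $50 = $400; Lindqvist $350 + $1,150 = $1,500; Marchetti $350 + $300 = $650; Ibarra $350 + $450 = $800.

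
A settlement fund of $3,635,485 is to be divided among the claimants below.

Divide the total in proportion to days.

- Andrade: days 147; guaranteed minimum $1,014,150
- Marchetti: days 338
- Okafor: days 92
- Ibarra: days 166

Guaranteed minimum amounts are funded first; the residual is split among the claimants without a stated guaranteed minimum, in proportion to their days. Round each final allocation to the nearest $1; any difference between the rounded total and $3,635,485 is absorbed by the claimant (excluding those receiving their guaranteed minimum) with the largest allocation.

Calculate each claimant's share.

Fund the minimums — Andrade $1,014,150. Balance $2,621,335.
Balance split over remaining days 596: Marchetti 1,486,596.02 → $1,486,596; Okafor 404,635.60 → $404,636; Ibarra 730,103.37 → $730,103.

Andrade: $1,014,150; Marchetti: $1,486,596; Okafor: $404,636; Ibarra: $730,103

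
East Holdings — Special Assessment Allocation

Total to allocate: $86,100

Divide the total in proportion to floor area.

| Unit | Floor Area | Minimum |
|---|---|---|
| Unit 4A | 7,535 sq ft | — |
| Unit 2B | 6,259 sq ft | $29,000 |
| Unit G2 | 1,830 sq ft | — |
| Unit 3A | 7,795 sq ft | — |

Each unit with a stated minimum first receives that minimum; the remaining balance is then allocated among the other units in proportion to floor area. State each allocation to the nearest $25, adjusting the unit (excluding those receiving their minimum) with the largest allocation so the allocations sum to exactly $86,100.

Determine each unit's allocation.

Fund the minimums — Unit 2B $29,000. Residual $57,100.
Residual split over remaining floor area 17,160: Unit 4A 25,072.76 → $25,075; Unit G2 6,089.34 → $6,100; Unit 3A 25,937.91 → $25,950.
Rounding difference −$25 applied to Unit 3A → $25,925.

Unit 4A: $25,075 · Unit 2B: $29,000 · Unit G2: $6,100 · Unit 3A: $25,925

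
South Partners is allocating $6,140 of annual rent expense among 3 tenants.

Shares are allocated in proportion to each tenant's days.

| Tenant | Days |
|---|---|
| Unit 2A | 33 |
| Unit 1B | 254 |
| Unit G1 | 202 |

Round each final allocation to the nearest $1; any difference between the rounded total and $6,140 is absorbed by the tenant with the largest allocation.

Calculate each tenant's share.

Unit 2A: $414 | Unit 1B: $3,190 | Unit G1: $2,536

Sum of days: 489.
Raw shares: Unit 2A 33/489 × $6,140 = 414.36; Unit 1B 254/489 × $6,140 = 3,189.28; Unit G1 202/489 × $6,140 = 2,536.36.
After rounding ($1): Unit 2A $414; Unit 1B $3,189; Unit G1 $2,536. Sum = $6,139.
Difference $6,140 − $6,139 = +$1 applied to largest allocation (Unit 1B): Unit 1B becomes $3,190.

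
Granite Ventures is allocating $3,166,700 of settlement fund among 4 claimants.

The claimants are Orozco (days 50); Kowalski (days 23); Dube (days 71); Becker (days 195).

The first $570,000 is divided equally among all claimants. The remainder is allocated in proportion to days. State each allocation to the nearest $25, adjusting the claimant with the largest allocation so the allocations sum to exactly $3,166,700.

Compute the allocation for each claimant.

Equal tier: $570,000 ÷ 4 = $142,500 apiece.
Remainder $2,596,700 by days (total 339): Orozco 382,994.10 → $383,000; Kowalski 176,177.29 → $176,175; Dube 543,851.62 → $543,850; Becker 1,493,676.99 → $1,493,675.
Totals: Orozco $142,500 + $383,000 = $525,500; Kowalski $142,500 + $176,175 = $318,675; Dube $142,500 + $543,850 = $686,350; Becker $142,500 + $1,493,675 = $1,636,175.

Orozco: $525,500 | Kowalski: $318,675 | Dube: $686,350 | Becker: $1,636,175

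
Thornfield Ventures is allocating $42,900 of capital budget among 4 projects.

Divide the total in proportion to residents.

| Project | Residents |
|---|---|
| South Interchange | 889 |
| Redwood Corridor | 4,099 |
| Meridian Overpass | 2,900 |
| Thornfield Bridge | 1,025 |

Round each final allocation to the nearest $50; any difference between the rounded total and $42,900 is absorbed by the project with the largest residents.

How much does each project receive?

South Interchange: $4,300 · Redwood Corridor: $19,700 · Meridian Overpass: $13,950 · Thornfield Bridge: $4,950

Combined residents = 889 + 4,099 + 2,900 + 1,025 = 8,913.
Raw shares: South Interchange 4,278.93; Redwood Corridor 19,729.28; Meridian Overpass 13,958.26; Thornfield Bridge 4,933.52.
Rounded to nearest $50: South Interchange $4,300; Redwood Corridor $19,750; Meridian Overpass $13,950; Thornfield Bridge $4,950. Sum = $42,950.
Difference $42,900 − $42,950 = −$50 applied to largest residents (Redwood Corridor): Redwood Corridor becomes $19,700.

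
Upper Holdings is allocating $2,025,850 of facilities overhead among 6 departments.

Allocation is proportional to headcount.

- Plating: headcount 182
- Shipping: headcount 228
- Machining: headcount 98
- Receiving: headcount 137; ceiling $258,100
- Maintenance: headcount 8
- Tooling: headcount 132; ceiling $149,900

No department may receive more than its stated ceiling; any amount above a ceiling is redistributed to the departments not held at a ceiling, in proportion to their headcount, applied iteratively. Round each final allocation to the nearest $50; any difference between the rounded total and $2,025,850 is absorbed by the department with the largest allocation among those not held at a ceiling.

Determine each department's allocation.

Combined headcount = 785.
Unconstrained shares: Plating 469,687.52; Shipping 588,399.75; Machining 252,908.66; Receiving 353,555.99; Maintenance 20,645.61; Tooling 340,652.48.
Cap binds for Receiving ($258,100), Tooling ($149,900); remaining pool $1,617,850 reallocated over remaining headcount 516.
Shares after redistribution: Plating 570,637.02 → $570,650; Shipping 714,863.95 → $714,850; Machining 307,266.09 → $307,250; Maintenance 25,082.95 → $25,100.

Plating: $570,650 · Shipping: $714,850 · Machining: $307,250 · Receiving: $258,100 · Maintenance: $25,100 · Tooling: $149,900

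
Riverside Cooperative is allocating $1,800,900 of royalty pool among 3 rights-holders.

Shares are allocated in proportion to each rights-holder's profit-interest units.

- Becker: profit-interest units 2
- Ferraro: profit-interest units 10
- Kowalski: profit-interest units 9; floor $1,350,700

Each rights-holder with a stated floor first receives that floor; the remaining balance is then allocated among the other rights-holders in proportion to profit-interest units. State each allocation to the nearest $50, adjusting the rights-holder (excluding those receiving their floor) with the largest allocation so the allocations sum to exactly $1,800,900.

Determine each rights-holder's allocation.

Fund the minimums — Kowalski $1,350,700. Residual $450,200.
Residual split over remaining profit-interest units 12: Becker 75,033.33 → $75,050; Ferraro 375,166.67 → $375,150.

Becker: $75,050 · Ferraro: $375,150 · Kowalski: $1,350,700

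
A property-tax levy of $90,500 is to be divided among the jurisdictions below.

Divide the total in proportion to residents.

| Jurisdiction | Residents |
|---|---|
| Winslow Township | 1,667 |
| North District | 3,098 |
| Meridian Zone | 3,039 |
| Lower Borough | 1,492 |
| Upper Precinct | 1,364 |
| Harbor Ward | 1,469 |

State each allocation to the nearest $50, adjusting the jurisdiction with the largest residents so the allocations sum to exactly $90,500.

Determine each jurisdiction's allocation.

Winslow Township: $12,450 | North District: $23,050 | Meridian Zone: $22,700 | Lower Borough: $11,150 | Upper Precinct: $10,200 | Harbor Ward: $10,950

Combined residents = 12,129.
Unrounded shares: Winslow Township 1,667/12,129 × $90,500 = 12,438.25; North District 3,098/12,129 × $90,500 = 23,115.59; Meridian Zone 3,039/12,129 × $90,500 = 22,675.36; Lower Borough 1,492/12,129 × $90,500 = 11,132.49; Upper Precinct 1,364/12,129 × $90,500 = 10,177.43; Harbor Ward 1,469/12,129 × $90,500 = 10,960.88.
At nearest $50: Winslow Township $12,450; North District $23,100; Meridian Zone $22,700; Lower Borough $11,150; Upper Precinct $10,200; Harbor Ward $10,950. Sum = $90,550.
Difference $90,500 − $90,550 = −$50 applied to largest residents (North District): North District becomes $23,050.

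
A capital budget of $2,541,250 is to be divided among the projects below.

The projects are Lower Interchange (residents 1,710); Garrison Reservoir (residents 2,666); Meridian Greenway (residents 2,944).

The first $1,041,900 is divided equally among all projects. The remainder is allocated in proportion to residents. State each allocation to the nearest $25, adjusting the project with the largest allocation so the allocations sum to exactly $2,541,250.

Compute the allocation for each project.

Lower Interchange: $697,550; Garrison Reservoir: $893,375; Meridian Greenway: $950,325

$1,041,900 shared equally gives $347,300 per project.
Remainder $1,499,350 by residents (total 7,320): Lower Interchange 350,257.99 → $350,250; Garrison Reservoir 546,074.74 → $546,075; Meridian Greenway 603,017.27 → $603,025.
Totals: Lower Interchange $347,300 + $350,250 = $697,550; Garrison Reservoir $347,300 + $546,075 = $893,375; Meridian Greenway $347,300 + $603,025 = $950,325.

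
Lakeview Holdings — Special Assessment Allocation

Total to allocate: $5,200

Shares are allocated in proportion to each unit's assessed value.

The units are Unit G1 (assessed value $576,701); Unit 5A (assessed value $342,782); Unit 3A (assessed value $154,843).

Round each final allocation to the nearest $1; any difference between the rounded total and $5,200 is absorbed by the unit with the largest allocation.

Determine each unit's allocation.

Unit G1: $2,792 | Unit 5A: $1,659 | Unit 3A: $749

Sum of assessed value: 1,074,326.
Raw shares: Unit G1 576,701/1,074,326 × $5,200 = 2,791.37; Unit 5A 342,782/1,074,326 × $5,200 = 1,659.15; Unit 3A 154,843/1,074,326 × $5,200 = 749.48.
At nearest $1: Unit G1 $2,791; Unit 5A $1,659; Unit 3A $749. Sum = $5,199.
Difference $5,200 − $5,199 = +$1 applied to largest allocation (Unit G1): Unit G1 becomes $2,792.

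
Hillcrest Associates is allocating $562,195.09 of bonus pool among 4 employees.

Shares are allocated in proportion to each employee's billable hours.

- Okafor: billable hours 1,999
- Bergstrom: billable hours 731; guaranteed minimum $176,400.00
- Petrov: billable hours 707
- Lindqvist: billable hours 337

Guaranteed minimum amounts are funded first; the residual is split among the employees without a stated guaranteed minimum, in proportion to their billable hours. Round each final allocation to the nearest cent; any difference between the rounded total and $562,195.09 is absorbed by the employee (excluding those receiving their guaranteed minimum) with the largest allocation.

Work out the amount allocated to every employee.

Okafor: $253,435.56 | Bergstrom: $176,400.00 | Petrov: $89,634.28 | Lindqvist: $42,725.25

Fund the minimums — Bergstrom $176,400.00. Residual $385,795.09.
Residual split over remaining billable hours 3,043: Okafor 253,435.5521 → $253,435.55; Petrov 89,634.2848 → $89,634.28; Lindqvist 42,725.2531 → $42,725.25.
Rounding difference +$0.01 applied to Okafor → $253,435.56.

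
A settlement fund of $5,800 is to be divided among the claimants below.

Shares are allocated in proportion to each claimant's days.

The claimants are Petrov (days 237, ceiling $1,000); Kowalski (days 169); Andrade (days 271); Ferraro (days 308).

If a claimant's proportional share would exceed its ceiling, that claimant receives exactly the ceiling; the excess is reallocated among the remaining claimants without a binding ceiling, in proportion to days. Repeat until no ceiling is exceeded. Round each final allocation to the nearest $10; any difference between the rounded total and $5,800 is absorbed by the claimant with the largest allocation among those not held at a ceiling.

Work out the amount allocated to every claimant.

Petrov: $1,000 | Kowalski: $1,080 | Andrade: $1,740 | Ferraro: $1,980

Combined days = 985.
Proportional shares (ignoring caps): Petrov 1,395.53; Kowalski 995.13; Andrade 1,595.74; Ferraro 1,813.60.
Cap binds for Petrov ($1,000); remaining pool $4,800 reallocated over remaining days 748.
Remaining shares: Kowalski 1,084.49 → $1,080; Andrade 1,739.04 → $1,740; Ferraro 1,976.47 → $1,980.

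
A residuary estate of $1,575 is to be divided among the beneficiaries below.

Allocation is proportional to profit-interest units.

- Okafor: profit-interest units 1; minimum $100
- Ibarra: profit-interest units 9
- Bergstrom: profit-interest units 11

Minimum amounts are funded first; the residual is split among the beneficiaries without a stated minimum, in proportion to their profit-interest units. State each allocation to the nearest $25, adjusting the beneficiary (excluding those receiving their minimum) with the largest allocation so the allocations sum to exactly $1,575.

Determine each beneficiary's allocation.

Fund the minimums — Okafor $100. Residual $1,475.
Residual split over remaining profit-interest units 20: Ibarra 663.75 → $675; Bergstrom 811.25 → $800.

Okafor: $100 · Ibarra: $675 · Bergstrom: $800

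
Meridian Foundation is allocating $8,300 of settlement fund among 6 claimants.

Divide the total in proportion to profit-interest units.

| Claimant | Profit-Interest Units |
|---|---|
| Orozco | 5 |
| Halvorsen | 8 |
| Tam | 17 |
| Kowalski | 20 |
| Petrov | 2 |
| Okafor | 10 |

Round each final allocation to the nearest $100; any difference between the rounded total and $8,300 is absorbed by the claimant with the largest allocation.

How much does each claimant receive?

Orozco: $700 · Halvorsen: $1,100 · Tam: $2,300 · Kowalski: $2,600 · Petrov: $300 · Okafor: $1,300

Profit-interest units total: 62.
Pro-rata amounts: Orozco 5/62 × $8,300 = 669.35; Halvorsen 8/62 × $8,300 = 1,070.97; Tam 17/62 × $8,300 = 2,275.81; Kowalski 20/62 × $8,300 = 2,677.42; Petrov 2/62 × $8,300 = 267.74; Okafor 10/62 × $8,300 = 1,338.71.
At nearest $100: Orozco $700; Halvorsen $1,100; Tam $2,300; Kowalski $2,700; Petrov $300; Okafor $1,300. Sum = $8,400.
Difference $8,300 − $8,400 = −$100 applied to largest allocation (Kowalski): Kowalski becomes $2,600.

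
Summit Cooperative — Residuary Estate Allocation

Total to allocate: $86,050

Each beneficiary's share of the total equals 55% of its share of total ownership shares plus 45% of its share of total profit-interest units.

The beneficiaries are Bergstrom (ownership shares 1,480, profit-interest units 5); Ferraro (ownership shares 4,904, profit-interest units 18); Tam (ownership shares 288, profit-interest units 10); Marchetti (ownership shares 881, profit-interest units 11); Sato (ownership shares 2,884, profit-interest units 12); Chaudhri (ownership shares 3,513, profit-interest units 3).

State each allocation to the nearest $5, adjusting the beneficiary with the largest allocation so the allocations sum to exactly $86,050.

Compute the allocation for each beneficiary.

Totals — ownership shares 13,950, profit-interest units 59.
Composite weights (55% ownership shares + 45% profit-interest units): Bergstrom 0.0965; Ferraro 0.3306; Tam 0.0876; Marchetti 0.1186; Sato 0.2052; Chaudhri 0.1614.
Unrounded shares: Bergstrom 8,302.69; Ferraro 28,451.21; Tam 7,540.22; Marchetti 10,208.38; Sato 17,660.17; Chaudhri 13,887.33.
At nearest $5: Bergstrom $8,305; Ferraro $28,450; Tam $7,540; Marchetti $10,210; Sato $17,660; Chaudhri $13,885. Sum = $86,050.
Rounded total matches; no reconciliation needed.

Bergstrom: $8,305; Ferraro: $28,450; Tam: $7,540; Marchetti: $10,210; Sato: $17,660; Chaudhri: $13,885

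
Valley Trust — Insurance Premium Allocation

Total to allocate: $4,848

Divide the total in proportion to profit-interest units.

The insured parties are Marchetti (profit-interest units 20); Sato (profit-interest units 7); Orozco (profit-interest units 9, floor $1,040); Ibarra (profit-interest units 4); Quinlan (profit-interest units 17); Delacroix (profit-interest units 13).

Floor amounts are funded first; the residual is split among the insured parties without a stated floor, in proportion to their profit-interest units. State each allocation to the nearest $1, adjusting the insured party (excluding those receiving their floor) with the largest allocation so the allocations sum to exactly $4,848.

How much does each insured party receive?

Minimums first: Orozco $1,040. Balance $3,808.
Balance split over remaining profit-interest units 61: Marchetti 1,248.52 → $1,249; Sato 436.98 → $437; Ibarra 249.70 → $250; Quinlan 1,061.25 → $1,061; Delacroix 811.54 → $812.
Rounding difference −$1 applied to Marchetti → $1,248.

Marchetti: $1,248 | Sato: $437 | Orozco: $1,040 | Ibarra: $250 | Quinlan: $1,061 | Delacroix: $812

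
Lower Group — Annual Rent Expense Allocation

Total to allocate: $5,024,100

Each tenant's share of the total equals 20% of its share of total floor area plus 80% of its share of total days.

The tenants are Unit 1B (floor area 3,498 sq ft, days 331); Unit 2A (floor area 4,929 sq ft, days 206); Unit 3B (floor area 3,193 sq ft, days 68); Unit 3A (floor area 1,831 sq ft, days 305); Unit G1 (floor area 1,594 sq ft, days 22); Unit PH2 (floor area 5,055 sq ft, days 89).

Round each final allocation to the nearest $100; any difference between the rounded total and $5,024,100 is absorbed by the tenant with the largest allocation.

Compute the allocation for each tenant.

Totals — floor area 20,100, days 1,021.
Blended shares (20% floor area + 80% days): Unit 1B 0.2942; Unit 2A 0.2105; Unit 3B 0.0851; Unit 3A 0.2572; Unit G1 0.0331; Unit PH2 0.1200.
Pro-rata amounts: Unit 1B 1,477,886.97; Unit 2A 1,057,347.76; Unit 3B 427,310.97; Unit 3A 1,292,200.01; Unit G1 166,291.17; Unit PH2 603,063.13.
Rounded to nearest $100: Unit 1B $1,477,900; Unit 2A $1,057,300; Unit 3B $427,300; Unit 3A $1,292,200; Unit G1 $166,300; Unit PH2 $603,100. Sum = $5,024,100.
Rounded total matches; no reconciliation needed.

Unit 1B: $1,477,900; Unit 2A: $1,057,300; Unit 3B: $427,300; Unit 3A: $1,292,200; Unit G1: $166,300; Unit PH2: $603,100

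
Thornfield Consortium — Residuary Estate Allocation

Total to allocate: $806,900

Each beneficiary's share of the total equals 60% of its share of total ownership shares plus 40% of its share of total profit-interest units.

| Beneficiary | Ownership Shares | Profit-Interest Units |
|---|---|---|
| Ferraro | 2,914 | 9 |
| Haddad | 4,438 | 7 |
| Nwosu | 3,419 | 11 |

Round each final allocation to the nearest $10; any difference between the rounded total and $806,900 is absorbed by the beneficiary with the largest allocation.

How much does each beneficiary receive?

Ownership shares total 10,771; profit-interest units total 27.
Blended shares (60% ownership shares + 40% profit-interest units): Ferraro 0.2957; Haddad 0.3509; Nwosu 0.3534.
Unrounded shares: Ferraro 238,566.52; Haddad 283,159.84; Nwosu 285,173.64.
At nearest $10: Ferraro $238,570; Haddad $283,160; Nwosu $285,170. Sum = $806,900.
Sum already equals the total — no adjustment.

Ferraro: $238,570 | Haddad: $283,160 | Nwosu: $285,170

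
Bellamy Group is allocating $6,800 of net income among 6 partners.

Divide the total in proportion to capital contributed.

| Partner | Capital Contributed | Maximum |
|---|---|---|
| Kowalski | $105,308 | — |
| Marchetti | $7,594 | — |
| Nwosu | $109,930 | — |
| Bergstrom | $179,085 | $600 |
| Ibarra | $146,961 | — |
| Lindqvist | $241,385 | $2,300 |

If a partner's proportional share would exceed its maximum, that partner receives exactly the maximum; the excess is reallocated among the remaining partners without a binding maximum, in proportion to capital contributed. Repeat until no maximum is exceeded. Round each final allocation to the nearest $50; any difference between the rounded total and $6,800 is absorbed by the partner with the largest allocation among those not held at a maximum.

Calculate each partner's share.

Sum of capital contributed: 790,263.
Unconstrained shares: Kowalski 906.15; Marchetti 65.34; Nwosu 945.92; Bergstrom 1,540.98; Ibarra 1,264.56; Lindqvist 2,077.05.
Cap binds for Bergstrom ($600); remaining pool $6,200 reallocated over remaining capital contributed 611,178.
Cap binds for Lindqvist ($2,300); remaining pool $3,900 reallocated over remaining capital contributed 369,793.
Remaining shares: Kowalski 1,110.62 → $1,100; Marchetti 80.09 → $100; Nwosu 1,159.37 → $1,150; Ibarra 1,549.92 → $1,550.

Kowalski: $1,100; Marchetti: $100; Nwosu: $1,150; Bergstrom: $600; Ibarra: $1,550; Lindqvist: $2,300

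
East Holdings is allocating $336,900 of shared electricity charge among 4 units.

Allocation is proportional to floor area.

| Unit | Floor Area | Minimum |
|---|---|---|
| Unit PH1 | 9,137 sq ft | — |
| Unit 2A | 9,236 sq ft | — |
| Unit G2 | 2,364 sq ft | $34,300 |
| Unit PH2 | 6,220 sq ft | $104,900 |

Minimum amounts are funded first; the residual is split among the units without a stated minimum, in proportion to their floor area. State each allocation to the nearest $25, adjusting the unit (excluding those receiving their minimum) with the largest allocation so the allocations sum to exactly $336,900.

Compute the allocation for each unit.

Unit PH1: $98,325; Unit 2A: $99,375; Unit G2: $34,300; Unit PH2: $104,900

Minimums first: Unit G2 $34,300; Unit PH2 $104,900. Balance $197,700.
Balance split over remaining floor area 18,373: Unit PH1 98,317.36 → $98,325; Unit 2A 99,382.64 → $99,375.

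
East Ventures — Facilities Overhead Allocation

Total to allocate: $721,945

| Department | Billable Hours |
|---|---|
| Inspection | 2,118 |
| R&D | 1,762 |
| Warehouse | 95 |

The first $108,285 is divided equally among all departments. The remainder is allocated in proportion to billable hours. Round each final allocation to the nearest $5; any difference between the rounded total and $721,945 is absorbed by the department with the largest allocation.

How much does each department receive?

First tranche $108,285 split equally: $36,095 each.
Remainder $613,660 by billable hours (total 3,975): Inspection 326,976.57 → $326,975; R&D 272,017.34 → $272,015; Warehouse 14,666.09 → $14,665.
Rounding difference +$5 on remainder applied to Inspection.
Totals: Inspection $36,095 + $326,980 = $363,075; R&D $36,095 + $272,015 = $308,110; Warehouse $36,095 + $14,665 = $50,760.

Inspection: $363,075; R&D: $308,110; Warehouse: $50,760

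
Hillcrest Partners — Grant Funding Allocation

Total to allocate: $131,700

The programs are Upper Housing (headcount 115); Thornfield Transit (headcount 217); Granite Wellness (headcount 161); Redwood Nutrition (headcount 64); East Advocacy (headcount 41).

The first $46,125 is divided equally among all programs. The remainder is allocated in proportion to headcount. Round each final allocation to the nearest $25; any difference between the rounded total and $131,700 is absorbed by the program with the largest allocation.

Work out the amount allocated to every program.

Upper Housing: $25,675 | Thornfield Transit: $40,275 | Granite Wellness: $32,275 | Redwood Nutrition: $18,375 | East Advocacy: $15,100

$46,125 shared equally gives $9,225 per program.
Remainder $85,575 by headcount (total 598): Upper Housing 16,456.73 → $16,450; Thornfield Transit 31,053.14 → $31,050; Granite Wellness 23,039.42 → $23,050; Redwood Nutrition 9,158.53 → $9,150; East Advocacy 5,867.18 → $5,875.
Totals: Upper Housing $9,225 + $16,450 = $25,675; Thornfield Transit $9,225 + $31,050 = $40,275; Granite Wellness $9,225 + $23,050 = $32,275; Redwood Nutrition $9,225 + $9,150 = $18,375; East Advocacy $9,225 + $5,875 = $15,100.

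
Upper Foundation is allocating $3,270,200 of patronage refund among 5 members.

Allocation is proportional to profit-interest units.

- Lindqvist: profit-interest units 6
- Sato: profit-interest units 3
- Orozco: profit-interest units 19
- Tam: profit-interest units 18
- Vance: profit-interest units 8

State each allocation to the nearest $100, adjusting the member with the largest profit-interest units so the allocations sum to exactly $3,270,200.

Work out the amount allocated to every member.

Lindqvist: $363,400 · Sato: $181,700 · Orozco: $1,150,500 · Tam: $1,090,100 · Vance: $484,500

Profit-interest units total: 54.
Raw shares: Lindqvist 6/54 × $3,270,200 = 363,355.56; Sato 3/54 × $3,270,200 = 181,677.78; Orozco 19/54 × $3,270,200 = 1,150,625.93; Tam 18/54 × $3,270,200 = 1,090,066.67; Vance 8/54 × $3,270,200 = 484,474.07.
After rounding ($100): Lindqvist $363,400; Sato $181,700; Orozco $1,150,600; Tam $1,090,100; Vance $484,500. Sum = $3,270,300.
Difference $3,270,200 − $3,270,300 = −$100 applied to largest profit-interest units (Orozco): Orozco becomes $1,150,500.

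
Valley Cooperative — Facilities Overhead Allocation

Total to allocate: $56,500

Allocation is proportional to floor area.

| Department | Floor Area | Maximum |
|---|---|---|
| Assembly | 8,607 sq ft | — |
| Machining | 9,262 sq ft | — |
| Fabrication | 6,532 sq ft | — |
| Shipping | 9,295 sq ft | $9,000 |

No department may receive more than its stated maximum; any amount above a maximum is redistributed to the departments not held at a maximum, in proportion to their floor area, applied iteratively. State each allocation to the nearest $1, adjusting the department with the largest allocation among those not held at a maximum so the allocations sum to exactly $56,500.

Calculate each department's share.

Assembly: $16,755; Machining: $18,030; Fabrication: $12,715; Shipping: $9,000

Total floor area = 33,696.
Pro-rata shares before constraints: Assembly 14,431.85; Machining 15,530.12; Fabrication 10,952.58; Shipping 15,585.46.
Cap binds for Shipping ($9,000); balance $47,500 reallocated over remaining floor area 24,401.
Remaining shares: Assembly 16,754.74 → $16,755; Machining 18,029.79 → $18,030; Fabrication 12,715.46 → $12,715.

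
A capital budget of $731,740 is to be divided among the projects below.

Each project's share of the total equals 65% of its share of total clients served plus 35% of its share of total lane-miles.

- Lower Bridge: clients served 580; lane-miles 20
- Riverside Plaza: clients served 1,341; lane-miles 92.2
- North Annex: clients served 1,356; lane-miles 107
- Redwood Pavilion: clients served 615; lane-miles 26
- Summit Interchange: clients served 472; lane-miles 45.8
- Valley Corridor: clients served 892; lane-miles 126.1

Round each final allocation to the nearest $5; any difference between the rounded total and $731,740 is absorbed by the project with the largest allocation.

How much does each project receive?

Lower Bridge: $64,765 · Riverside Plaza: $177,965 · North Annex: $188,405 · Redwood Pavilion: $71,620 · Summit Interchange: $70,835 · Valley Corridor: $158,150

Clients served total 5,256; lane-miles total 417.1.
Composite weights (65% clients served + 35% lane-miles): Lower Bridge 0.0885; Riverside Plaza 0.2432; North Annex 0.2575; Redwood Pavilion 0.0979; Summit Interchange 0.0968; Valley Corridor 0.2161.
Raw shares: Lower Bridge 64,766.38; Riverside Plaza 177,963.98; North Annex 188,408.92; Redwood Pavilion 71,617.77; Summit Interchange 70,834.93; Valley Corridor 158,148.02.
At nearest $5: Lower Bridge $64,765; Riverside Plaza $177,965; North Annex $188,410; Redwood Pavilion $71,620; Summit Interchange $70,835; Valley Corridor $158,150. Sum = $731,745.
Difference $731,740 − $731,745 = −$5 applied to largest allocation (North Annex): North Annex becomes $188,405.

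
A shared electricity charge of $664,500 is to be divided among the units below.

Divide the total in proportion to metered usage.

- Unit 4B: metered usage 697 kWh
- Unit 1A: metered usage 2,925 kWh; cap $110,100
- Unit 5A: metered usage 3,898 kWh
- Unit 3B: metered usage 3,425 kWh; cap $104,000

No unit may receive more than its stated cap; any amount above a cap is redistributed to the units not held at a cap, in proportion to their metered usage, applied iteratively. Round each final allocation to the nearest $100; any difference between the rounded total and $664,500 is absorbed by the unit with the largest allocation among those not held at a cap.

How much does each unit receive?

Unit 4B: $68,300 | Unit 1A: $110,100 | Unit 5A: $382,100 | Unit 3B: $104,000

Metered usage total: 10,945.
Pro-rata shares before constraints: Unit 4B 42,316.72; Unit 1A 177,584.51; Unit 5A 236,657.93; Unit 3B 207,940.84.
Capped: Unit 1A ($110,100), Unit 3B ($104,000); balance $450,400 reallocated over remaining metered usage 4,595.
Shares after redistribution: Unit 4B 68,319.65 → $68,300; Unit 5A 382,080.35 → $382,100.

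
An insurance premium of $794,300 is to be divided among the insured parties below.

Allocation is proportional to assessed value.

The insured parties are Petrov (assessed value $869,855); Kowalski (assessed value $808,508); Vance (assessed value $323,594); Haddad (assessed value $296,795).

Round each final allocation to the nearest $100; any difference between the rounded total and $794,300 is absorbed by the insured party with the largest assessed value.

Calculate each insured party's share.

Petrov: $300,500 | Kowalski: $279,400 | Vance: $111,800 | Haddad: $102,600

Combined assessed value = 2,298,752.
Proportional shares: Petrov 869,855/2,298,752 × $794,300 = 300,565.62; Kowalski 808,508/2,298,752 × $794,300 = 279,368.07; Vance 323,594/2,298,752 × $794,300 = 111,813.16; Haddad 296,795/2,298,752 × $794,300 = 102,553.15.
At nearest $100: Petrov $300,600; Kowalski $279,400; Vance $111,800; Haddad $102,600. Sum = $794,400.
Difference $794,300 − $794,400 = −$100 applied to largest assessed value (Petrov): Petrov becomes $300,500.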